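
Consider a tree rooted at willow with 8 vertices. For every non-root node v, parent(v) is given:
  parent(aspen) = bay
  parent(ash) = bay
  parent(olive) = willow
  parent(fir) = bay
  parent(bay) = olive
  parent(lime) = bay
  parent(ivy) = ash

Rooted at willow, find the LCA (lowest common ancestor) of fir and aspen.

bay

Ancestors of fir (toward the root): fir, bay, olive, willow.
Ancestors of aspen: aspen, bay, olive, willow.
The deepest node appearing in both lists is bay.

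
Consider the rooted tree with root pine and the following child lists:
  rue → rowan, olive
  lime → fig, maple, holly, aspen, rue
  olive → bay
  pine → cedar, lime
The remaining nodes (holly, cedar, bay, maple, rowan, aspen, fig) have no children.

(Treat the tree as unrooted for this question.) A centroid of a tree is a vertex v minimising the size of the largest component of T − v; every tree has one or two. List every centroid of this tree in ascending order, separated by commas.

If lime is removed the pieces have sizes 4, 2, 1, 1, 1, 1, all ≤ ⌊11/2⌋ = 5.
No neighbour of lime does as well, so lime is the unique centroid.

lime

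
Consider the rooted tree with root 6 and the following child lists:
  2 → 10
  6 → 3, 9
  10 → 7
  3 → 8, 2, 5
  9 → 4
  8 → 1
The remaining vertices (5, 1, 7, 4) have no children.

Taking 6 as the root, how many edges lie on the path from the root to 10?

Climbing from 10 to the root: 10 – 2 – 3 – 6. That's 3 steps.

3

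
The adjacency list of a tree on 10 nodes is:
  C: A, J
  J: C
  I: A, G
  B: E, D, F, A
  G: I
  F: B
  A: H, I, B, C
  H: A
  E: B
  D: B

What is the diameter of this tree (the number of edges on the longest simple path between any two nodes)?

4

A longest path is J-C-A-B-E, with 4 edges.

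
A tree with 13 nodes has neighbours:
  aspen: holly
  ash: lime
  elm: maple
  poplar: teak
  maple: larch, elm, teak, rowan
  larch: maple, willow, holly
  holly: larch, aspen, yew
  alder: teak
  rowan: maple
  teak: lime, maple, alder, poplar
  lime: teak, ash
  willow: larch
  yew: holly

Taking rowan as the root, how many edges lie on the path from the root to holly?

3

Path from rowan to holly: rowan – maple – larch – holly, which has 3 edges.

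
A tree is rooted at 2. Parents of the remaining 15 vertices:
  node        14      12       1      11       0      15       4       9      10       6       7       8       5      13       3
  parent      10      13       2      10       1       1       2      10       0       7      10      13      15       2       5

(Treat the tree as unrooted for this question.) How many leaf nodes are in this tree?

8

Degree-1 nodes: 3, 4, 6, 8, 9, 11, 12, 14 — 8 of them.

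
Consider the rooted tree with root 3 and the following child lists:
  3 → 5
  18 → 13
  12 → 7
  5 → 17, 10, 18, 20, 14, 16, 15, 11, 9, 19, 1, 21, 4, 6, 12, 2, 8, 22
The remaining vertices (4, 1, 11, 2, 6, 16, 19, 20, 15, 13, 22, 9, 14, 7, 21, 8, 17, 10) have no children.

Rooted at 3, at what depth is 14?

Climbing from 14 to the root: 14 → 5 → 3. That's 2 steps.

2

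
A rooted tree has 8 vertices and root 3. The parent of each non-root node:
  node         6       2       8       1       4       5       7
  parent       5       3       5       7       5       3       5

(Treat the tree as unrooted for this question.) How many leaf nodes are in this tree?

Degree-1 nodes: 1, 2, 4, 6, 8 — 5 of them.

5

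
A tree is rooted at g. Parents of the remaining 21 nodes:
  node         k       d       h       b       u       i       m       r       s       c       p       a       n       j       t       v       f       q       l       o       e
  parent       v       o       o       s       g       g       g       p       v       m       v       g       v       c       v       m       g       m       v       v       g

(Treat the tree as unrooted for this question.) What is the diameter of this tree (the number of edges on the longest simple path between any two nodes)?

Starting from h, a farthest node is j at distance 5.
One longest path: h-o-v-m-c-j.
So the diameter is 5.

5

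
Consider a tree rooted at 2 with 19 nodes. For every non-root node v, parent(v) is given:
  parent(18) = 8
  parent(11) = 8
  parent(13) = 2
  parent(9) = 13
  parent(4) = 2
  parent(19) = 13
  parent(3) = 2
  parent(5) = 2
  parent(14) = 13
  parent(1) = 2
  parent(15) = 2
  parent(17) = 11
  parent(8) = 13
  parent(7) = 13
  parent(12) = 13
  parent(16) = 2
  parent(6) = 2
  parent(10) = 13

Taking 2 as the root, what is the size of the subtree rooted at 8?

4

The subtree rooted at 8 contains: 8, 11, 18, 17 — 4 nodes.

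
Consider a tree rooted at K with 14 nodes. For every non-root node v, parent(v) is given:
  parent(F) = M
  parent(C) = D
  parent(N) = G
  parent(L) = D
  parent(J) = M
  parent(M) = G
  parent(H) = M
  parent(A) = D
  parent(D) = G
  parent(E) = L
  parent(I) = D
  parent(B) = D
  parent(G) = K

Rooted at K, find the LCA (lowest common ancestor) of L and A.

D

Ancestors of L (toward the root): L, D, G, K.
Ancestors of A: A, D, G, K.
The deepest node appearing in both lists is D.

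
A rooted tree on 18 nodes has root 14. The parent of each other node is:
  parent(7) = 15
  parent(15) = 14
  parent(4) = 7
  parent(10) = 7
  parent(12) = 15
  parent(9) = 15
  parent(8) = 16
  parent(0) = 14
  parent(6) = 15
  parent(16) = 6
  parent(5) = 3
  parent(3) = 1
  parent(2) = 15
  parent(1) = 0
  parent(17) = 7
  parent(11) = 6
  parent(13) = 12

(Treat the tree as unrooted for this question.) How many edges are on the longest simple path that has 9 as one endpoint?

6

A farthest node from 9 is 5.
The path 9-15-14-0-1-3-5 has 6 edges.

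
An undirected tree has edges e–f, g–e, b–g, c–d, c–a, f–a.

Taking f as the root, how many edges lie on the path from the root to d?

f → a → c → d — 3 edges.

3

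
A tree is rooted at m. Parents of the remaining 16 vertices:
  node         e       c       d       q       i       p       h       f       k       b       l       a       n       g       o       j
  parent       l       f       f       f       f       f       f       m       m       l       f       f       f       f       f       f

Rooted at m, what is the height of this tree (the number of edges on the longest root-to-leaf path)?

3

The longest root-to-leaf path is m-f-l-b (3 edges).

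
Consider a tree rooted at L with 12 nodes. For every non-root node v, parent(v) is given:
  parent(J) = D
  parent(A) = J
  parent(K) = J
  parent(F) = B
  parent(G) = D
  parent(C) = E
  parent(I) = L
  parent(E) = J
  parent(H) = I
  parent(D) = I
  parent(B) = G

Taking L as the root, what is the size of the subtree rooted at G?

The subtree rooted at G contains: G, B, F — 3 nodes.

3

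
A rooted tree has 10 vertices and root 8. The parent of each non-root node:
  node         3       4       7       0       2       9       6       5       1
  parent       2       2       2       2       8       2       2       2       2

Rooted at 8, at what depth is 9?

Path from 8 to 9: 8 → 2 → 9, which has 2 edges.

2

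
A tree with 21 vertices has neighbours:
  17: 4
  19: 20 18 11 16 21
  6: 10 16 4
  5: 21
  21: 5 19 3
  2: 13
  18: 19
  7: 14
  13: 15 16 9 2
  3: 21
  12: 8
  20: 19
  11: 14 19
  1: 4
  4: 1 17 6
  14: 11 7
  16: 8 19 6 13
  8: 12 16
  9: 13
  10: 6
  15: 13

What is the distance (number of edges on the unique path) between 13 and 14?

4

The path is 13 - 16 - 19 - 11 - 14, which has 4 edges.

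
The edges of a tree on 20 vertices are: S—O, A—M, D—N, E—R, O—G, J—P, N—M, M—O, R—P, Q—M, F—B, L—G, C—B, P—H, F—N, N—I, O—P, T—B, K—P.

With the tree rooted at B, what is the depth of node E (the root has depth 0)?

Climbing from E to the root: E–R–P–O–M–N–F–B. That's 7 steps.

7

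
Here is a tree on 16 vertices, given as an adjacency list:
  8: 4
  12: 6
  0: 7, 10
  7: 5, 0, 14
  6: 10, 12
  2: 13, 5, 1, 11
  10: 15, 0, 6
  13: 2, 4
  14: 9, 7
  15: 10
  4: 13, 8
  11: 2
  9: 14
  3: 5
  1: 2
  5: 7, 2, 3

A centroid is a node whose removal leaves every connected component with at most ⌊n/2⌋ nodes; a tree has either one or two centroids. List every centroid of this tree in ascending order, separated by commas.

If 7 is removed the pieces have sizes 8, 5, 2, all ≤ ⌊16/2⌋ = 8.
5 is adjacent to 7 and is also a centroid (the largest component after removing it is likewise 8).

5, 7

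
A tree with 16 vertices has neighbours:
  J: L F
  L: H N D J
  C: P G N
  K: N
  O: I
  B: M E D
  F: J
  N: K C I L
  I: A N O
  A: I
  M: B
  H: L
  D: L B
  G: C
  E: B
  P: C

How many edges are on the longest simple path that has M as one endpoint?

6

The node farthest from M is O (A, P, G also at distance 6), via M – B – D – L – N – I – O — 6 edges.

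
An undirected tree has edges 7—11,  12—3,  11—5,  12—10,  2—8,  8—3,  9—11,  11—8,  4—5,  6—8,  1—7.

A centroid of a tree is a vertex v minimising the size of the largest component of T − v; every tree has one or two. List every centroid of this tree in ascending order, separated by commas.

8, 11

Delete 11: the remaining components have sizes 6, 2, 2, 1. Max 6 ≤ 6, so 11 is a centroid.
8 is adjacent to 11 and is also a centroid (the largest component after removing it is likewise 6).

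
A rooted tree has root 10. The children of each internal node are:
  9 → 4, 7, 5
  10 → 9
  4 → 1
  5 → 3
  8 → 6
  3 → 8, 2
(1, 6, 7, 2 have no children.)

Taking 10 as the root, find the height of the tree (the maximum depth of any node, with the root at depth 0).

5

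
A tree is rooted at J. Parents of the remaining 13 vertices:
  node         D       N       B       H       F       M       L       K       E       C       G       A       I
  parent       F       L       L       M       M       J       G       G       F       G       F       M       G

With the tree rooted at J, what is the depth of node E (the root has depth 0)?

3

Climbing from E to the root: E–F–M–J. That's 3 steps.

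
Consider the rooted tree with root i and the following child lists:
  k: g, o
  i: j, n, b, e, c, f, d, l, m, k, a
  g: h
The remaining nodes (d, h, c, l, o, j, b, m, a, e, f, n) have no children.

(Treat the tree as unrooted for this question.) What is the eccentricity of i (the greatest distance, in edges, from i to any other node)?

A farthest node from i is h.
The path i – k – g – h has 3 edges.

3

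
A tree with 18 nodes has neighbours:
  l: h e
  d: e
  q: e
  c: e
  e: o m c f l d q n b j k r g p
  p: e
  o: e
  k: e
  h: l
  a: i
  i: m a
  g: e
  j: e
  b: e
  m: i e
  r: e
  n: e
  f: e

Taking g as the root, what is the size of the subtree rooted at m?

Descendants of m (including itself): m, i, a. That's 3.

3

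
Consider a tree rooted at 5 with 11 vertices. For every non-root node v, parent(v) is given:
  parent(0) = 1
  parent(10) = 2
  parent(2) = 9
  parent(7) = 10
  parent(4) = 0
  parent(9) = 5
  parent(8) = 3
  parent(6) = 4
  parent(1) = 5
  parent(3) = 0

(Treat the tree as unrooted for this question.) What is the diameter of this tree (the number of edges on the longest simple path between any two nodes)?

Starting from 8, a farthest node is 7 at distance 8.
One longest path: 8-3-0-1-5-9-2-10-7.
So the diameter is 8.

8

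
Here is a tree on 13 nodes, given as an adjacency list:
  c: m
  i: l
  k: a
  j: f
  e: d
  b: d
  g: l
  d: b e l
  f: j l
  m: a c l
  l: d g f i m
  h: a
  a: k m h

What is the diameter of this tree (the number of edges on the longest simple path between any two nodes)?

5

Starting from b, a farthest node is h at distance 5.
One longest path: b – d – l – m – a – h.
So the diameter is 5.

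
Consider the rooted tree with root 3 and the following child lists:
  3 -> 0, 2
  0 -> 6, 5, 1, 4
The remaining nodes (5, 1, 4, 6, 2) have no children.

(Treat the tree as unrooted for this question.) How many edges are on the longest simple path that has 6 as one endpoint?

Distances from 6 peak at 3, attained at 2.
6–0–3–2

3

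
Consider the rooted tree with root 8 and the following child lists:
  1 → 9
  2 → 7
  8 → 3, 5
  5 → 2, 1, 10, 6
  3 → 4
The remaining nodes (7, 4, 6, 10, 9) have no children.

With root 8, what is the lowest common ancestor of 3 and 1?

3's ancestor chain is 3, 8 and 1's is 1, 5, 8; they first meet at 8.

8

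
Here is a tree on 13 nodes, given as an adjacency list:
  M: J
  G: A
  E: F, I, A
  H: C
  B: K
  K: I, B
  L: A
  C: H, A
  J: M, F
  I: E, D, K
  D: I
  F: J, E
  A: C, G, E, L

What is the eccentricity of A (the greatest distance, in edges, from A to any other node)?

4

Distances from A peak at 4, attained at B (M also at distance 4).
A-E-I-K-B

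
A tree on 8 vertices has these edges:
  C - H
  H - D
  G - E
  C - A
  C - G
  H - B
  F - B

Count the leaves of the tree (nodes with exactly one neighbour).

4

Degree-1 nodes: A, D, E, F — 4 of them.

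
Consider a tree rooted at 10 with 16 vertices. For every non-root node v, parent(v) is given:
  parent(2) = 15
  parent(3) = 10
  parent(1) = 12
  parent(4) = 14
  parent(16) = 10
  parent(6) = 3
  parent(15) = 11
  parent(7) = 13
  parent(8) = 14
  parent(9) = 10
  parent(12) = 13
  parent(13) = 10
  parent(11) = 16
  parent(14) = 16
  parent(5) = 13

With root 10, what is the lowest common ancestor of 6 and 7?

Path 6→root: 6 3 10; path 7→root: 7 13 10.
First common node: 10.

10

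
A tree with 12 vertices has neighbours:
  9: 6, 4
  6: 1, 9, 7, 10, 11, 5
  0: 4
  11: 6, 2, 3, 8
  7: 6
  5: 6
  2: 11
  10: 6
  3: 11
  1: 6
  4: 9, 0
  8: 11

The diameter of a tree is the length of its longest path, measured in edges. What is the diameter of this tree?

A longest path is 0-4-9-6-11-3, with 5 edges.

5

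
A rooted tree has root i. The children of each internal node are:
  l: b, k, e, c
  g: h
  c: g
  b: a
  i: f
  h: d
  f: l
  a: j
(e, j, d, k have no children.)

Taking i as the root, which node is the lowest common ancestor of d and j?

Path d→root: d h g c l f i; path j→root: j a b l f i.
First common node: l.

l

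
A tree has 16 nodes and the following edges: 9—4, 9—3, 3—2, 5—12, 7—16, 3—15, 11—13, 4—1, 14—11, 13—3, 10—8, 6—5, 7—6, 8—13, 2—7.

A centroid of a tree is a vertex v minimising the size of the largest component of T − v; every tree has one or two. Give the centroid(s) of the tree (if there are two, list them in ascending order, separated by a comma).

3

Removing 3 splits the tree into components of sizes 6, 5, 3, 1; the largest is 6 ≤ ⌊16/2⌋ = 8.
No neighbour of 3 does as well, so 3 is the unique centroid.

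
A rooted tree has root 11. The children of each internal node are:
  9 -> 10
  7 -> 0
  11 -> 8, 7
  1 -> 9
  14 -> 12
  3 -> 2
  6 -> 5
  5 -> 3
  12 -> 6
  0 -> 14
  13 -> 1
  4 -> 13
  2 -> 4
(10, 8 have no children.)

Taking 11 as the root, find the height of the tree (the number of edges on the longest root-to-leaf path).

13

10 sits deepest: 11 → 7 → 0 → 14 → 12 → 6 → 5 → 3 → 2 → 4 → 13 → 1 → 9 → 10 — 13 edges from the root.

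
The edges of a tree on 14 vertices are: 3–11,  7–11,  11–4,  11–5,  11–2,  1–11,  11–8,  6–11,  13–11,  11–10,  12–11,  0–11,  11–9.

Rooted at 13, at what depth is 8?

2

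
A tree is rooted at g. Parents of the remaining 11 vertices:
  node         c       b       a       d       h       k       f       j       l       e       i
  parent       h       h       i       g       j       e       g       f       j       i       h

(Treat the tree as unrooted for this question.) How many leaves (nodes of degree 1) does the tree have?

The leaves are a, b, c, d, k, l.
That is 6 leaves.

6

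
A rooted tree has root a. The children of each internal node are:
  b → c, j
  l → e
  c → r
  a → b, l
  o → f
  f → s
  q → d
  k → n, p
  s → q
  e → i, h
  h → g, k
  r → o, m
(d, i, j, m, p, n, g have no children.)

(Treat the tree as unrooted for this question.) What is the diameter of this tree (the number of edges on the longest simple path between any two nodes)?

A longest path is d – q – s – f – o – r – c – b – a – l – e – h – k – p, with 13 edges.

13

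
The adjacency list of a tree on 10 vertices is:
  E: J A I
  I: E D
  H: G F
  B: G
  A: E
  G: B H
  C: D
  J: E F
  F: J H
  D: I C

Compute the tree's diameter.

8

A longest path is B – G – H – F – J – E – I – D – C, with 8 edges.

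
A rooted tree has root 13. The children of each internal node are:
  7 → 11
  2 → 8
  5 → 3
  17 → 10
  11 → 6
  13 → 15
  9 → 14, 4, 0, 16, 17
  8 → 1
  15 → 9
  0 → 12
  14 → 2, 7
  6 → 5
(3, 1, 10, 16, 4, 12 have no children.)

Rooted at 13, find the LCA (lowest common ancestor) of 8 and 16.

9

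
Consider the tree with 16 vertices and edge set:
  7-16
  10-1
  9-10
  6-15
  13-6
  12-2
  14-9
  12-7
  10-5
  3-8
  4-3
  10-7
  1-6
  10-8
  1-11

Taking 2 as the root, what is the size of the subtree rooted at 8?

3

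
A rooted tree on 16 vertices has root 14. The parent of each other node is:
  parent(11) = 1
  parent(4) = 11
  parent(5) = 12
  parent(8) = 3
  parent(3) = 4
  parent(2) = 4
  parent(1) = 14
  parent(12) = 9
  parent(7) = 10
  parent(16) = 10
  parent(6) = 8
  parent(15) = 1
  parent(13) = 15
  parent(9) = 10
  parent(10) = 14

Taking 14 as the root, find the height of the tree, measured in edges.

The longest root-to-leaf path is 14-1-11-4-3-8-6 (6 edges).

6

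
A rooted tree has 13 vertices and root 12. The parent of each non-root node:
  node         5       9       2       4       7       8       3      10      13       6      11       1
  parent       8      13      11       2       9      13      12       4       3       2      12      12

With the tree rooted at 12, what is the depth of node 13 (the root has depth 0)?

2

12–3–13 — 2 edges.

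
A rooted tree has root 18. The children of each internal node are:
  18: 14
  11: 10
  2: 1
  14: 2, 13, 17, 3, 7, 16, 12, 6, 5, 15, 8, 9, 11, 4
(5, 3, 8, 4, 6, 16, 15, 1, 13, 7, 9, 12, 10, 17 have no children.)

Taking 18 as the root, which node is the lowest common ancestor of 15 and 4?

Path 15→root: 15 14 18; path 4→root: 4 14 18.
First common node: 14.

14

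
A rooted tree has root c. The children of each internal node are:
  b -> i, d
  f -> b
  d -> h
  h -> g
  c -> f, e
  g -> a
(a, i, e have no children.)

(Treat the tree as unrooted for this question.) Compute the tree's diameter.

7

Starting from a, a farthest node is e at distance 7.
One longest path: a – g – h – d – b – f – c – e.
So the diameter is 7.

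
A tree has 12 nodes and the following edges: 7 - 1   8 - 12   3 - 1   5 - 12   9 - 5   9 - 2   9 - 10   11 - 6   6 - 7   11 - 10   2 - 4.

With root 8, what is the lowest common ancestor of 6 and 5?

5

Ancestors of 6 (toward the root): 6, 11, 10, 9, 5, 12, 8.
Ancestors of 5: 5, 12, 8.
The deepest node appearing in both lists is 5.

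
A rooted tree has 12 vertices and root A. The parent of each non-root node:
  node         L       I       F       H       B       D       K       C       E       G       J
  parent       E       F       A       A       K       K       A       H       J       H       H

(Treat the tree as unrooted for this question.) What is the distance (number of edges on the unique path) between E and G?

The path is E – J – H – G, which has 3 edges.

3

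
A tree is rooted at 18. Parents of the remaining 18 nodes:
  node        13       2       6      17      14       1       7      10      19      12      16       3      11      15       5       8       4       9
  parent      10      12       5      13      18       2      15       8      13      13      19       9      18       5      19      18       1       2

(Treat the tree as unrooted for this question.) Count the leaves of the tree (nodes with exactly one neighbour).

8

Exactly 8 nodes have a single neighbour: 3, 4, 6, 7, 11, 14, 16, 17.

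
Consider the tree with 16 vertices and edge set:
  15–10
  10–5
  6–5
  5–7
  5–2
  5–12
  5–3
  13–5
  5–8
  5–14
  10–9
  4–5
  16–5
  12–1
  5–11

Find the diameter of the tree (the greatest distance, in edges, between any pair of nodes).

4

BFS from 1 reaches 9 last, at distance 4; BFS from 9 confirms no node is farther.
Path: 1 – 12 – 5 – 10 – 9.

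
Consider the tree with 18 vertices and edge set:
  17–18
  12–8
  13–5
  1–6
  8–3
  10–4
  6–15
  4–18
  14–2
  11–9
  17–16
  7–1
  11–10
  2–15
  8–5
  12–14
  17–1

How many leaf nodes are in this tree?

Degree-1 nodes: 3, 7, 9, 13, 16 — 5 of them.

5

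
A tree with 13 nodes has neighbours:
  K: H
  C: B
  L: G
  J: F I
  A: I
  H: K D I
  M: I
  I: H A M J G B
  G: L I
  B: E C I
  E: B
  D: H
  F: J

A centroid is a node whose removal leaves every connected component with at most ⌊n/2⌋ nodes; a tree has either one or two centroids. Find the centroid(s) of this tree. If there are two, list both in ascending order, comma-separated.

If I is removed the pieces have sizes 3, 3, 2, 2, 1, 1, all ≤ ⌊13/2⌋ = 6.
Every other node leaves some component of size > 6, so the centroid is unique.

I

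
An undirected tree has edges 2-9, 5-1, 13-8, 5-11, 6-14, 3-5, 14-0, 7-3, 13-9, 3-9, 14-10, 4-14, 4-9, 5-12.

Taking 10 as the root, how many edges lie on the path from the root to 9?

Climbing from 9 to the root: 9–4–14–10. That's 3 steps.

3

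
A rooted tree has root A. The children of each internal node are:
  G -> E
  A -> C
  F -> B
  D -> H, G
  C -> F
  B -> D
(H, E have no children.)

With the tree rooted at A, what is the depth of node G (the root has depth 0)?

5

Path from A to G: A → C → F → B → D → G, which has 5 edges.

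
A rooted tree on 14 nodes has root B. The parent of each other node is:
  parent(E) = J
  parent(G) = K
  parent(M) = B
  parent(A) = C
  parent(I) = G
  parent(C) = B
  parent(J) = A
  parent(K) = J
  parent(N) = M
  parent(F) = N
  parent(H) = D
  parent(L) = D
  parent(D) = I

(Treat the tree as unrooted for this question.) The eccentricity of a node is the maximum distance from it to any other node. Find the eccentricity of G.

8

A farthest node from G is F.
The path G–K–J–A–C–B–M–N–F has 8 edges.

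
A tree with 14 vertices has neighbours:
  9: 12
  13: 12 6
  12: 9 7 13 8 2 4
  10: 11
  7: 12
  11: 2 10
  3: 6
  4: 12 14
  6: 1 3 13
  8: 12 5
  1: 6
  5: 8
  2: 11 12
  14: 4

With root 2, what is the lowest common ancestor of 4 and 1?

Path 4→root: 4 12 2; path 1→root: 1 6 13 12 2.
First common node: 12.

12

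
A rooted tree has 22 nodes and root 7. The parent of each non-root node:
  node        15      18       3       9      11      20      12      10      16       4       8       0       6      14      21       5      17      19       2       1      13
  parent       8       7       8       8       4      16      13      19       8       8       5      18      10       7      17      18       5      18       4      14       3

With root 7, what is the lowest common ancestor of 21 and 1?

7

Path 21→root: 21 17 5 18 7; path 1→root: 1 14 7.
First common node: 7.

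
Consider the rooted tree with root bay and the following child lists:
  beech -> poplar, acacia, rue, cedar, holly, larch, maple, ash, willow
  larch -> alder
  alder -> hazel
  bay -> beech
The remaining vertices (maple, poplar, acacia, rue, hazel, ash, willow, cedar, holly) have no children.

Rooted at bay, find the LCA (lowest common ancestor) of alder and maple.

Ancestors of alder (toward the root): alder, larch, beech, bay.
Ancestors of maple: maple, beech, bay.
The deepest node appearing in both lists is beech.

beech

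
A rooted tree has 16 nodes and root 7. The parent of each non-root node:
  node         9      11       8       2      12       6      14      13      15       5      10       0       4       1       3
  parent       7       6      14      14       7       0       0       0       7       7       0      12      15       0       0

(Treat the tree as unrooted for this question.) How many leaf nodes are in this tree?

The leaves are 1, 2, 3, 4, 5, 8, 9, 10, 11, 13.
That is 10 leaves.

10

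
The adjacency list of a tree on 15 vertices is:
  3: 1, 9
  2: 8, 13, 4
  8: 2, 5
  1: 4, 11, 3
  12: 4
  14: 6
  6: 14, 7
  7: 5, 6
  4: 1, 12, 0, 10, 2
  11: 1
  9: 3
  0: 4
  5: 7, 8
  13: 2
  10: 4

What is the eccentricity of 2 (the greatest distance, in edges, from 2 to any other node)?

A farthest node from 2 is 14.
The path 2 – 8 – 5 – 7 – 6 – 14 has 5 edges.

5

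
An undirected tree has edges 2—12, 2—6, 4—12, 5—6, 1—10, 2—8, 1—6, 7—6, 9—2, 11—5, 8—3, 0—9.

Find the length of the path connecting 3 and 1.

The path is 3 - 8 - 2 - 6 - 1, which has 4 edges.

4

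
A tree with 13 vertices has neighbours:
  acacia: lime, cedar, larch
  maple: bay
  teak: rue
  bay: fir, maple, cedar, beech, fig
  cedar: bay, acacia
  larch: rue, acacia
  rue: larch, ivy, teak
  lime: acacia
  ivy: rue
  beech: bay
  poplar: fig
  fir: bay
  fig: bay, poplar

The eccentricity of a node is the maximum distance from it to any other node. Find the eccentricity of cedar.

4

Distances from cedar peak at 4, attained at teak (ivy also at distance 4).
cedar-acacia-larch-rue-teak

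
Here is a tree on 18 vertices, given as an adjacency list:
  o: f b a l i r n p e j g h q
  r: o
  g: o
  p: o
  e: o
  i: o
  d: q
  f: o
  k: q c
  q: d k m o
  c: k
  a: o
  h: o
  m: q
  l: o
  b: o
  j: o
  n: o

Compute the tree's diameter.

A longest path is c–k–q–o–n, with 4 edges.

4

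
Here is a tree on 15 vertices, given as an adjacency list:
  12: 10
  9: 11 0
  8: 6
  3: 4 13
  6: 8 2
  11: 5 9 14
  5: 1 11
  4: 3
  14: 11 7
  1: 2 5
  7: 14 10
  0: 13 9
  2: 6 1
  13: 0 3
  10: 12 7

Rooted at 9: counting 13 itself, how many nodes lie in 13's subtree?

3

Descendants of 13 (including itself): 13, 3, 4. That's 3.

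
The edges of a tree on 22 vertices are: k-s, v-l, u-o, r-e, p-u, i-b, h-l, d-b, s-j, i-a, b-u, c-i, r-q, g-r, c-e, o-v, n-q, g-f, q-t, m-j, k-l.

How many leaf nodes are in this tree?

8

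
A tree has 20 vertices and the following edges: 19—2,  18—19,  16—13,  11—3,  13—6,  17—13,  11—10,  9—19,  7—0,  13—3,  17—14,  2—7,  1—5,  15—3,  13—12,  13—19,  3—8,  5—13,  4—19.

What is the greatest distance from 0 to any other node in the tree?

7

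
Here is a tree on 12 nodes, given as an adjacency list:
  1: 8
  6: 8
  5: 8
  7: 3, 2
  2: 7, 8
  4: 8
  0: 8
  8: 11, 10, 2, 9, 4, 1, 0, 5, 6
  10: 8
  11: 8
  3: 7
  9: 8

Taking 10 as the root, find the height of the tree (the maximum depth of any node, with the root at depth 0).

A deepest node is 3, reached by 10-8-2-7-3.
That path has 4 edges, so the height is 4.

4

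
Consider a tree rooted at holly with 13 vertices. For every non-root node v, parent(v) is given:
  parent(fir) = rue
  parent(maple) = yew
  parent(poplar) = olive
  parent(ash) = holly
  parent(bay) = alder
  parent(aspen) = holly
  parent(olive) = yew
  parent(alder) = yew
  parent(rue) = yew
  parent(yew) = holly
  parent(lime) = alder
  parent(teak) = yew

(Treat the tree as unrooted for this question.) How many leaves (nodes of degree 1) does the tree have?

8

The leaves are ash, aspen, bay, fir, lime, maple, poplar, teak.
That is 8 leaves.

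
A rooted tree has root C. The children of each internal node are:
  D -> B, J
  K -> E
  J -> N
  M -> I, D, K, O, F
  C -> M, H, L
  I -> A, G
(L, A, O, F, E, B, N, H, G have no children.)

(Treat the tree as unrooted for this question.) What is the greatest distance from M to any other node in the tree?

3

Distances from M peak at 3, attained at N.
M – D – J – N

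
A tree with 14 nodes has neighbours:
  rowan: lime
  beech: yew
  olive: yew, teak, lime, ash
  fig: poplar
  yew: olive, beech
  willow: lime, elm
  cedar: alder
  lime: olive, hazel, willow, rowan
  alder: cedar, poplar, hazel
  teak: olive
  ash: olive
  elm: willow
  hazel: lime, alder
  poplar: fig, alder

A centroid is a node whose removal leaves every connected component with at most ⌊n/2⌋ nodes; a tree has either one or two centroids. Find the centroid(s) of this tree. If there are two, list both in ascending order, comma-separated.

Delete lime: the remaining components have sizes 5, 5, 2, 1. Max 5 ≤ 7, so lime is a centroid.
No neighbour of lime does as well, so lime is the unique centroid.

lime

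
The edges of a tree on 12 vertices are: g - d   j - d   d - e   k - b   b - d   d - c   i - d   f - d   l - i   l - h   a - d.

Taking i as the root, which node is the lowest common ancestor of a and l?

i

a's ancestor chain is a, d, i and l's is l, i; they first meet at i.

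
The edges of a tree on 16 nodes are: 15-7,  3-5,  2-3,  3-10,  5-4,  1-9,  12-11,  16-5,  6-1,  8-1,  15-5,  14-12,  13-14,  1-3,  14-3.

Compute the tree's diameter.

A longest path is 11 - 12 - 14 - 3 - 5 - 15 - 7, with 6 edges.

6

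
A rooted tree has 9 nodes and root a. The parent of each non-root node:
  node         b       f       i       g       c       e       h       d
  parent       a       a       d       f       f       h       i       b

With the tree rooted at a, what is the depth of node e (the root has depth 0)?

5

Path from a to e: a → b → d → i → h → e, which has 5 edges.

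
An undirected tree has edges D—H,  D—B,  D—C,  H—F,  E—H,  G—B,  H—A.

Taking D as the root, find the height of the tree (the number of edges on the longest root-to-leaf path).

A deepest node is F, reached by D–H–F.
That path has 2 edges, so the height is 2.

2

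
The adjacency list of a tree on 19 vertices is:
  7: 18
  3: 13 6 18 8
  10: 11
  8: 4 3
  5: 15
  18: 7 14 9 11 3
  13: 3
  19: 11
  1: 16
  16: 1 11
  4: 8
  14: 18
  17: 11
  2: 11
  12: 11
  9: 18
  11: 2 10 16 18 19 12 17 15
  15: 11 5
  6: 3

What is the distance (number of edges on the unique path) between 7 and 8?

The path is 7–18–3–8, which has 3 edges.

3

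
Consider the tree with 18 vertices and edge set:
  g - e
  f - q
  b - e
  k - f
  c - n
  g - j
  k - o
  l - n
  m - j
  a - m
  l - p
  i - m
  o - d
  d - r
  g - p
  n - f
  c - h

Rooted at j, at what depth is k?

6

j – g – p – l – n – f – k — 6 edges.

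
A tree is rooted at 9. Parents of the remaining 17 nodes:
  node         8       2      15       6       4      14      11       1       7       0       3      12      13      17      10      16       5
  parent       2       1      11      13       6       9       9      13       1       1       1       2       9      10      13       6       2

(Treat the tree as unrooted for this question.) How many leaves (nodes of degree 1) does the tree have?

The leaves are 0, 3, 4, 5, 7, 8, 12, 14, 15, 16, 17.
That is 11 leaves.

11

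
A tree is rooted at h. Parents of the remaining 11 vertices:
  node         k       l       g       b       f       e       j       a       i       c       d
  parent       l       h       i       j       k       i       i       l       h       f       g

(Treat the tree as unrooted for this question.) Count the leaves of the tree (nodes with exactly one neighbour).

Degree-1 nodes: a, b, c, d, e — 5 of them.

5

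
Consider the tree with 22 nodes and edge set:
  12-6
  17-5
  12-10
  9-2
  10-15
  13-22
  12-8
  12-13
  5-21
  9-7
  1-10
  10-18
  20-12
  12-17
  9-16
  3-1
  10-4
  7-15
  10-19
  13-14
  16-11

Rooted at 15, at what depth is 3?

3

15 → 10 → 1 → 3 — 3 edges.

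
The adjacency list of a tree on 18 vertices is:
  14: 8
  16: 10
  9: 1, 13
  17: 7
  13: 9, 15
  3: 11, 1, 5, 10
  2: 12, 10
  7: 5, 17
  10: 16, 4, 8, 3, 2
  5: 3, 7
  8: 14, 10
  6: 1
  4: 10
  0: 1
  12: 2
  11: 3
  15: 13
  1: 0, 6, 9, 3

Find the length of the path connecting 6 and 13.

Walking from 6: 6–1–9–13. Length 3.

3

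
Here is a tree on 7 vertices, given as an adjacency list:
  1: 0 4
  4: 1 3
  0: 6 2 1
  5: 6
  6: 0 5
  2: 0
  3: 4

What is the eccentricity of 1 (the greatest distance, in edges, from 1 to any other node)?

3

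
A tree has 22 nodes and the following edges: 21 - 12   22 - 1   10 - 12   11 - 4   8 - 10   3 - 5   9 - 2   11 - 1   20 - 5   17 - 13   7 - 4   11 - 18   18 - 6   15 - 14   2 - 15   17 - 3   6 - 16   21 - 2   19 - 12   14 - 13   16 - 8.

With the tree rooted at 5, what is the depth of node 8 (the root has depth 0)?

10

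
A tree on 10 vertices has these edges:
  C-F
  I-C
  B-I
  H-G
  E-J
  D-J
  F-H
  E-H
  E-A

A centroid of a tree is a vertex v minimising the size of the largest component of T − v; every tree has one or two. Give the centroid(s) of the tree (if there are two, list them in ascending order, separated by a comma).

If H is removed the pieces have sizes 4, 4, 1, all ≤ ⌊10/2⌋ = 5.
No neighbour of H does as well, so H is the unique centroid.

H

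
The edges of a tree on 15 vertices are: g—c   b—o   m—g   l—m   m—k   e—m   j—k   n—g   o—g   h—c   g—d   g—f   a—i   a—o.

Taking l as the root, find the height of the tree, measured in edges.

5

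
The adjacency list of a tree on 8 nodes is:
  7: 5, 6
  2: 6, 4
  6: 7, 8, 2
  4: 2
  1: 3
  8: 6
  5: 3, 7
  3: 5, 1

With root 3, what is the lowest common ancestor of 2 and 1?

Ancestors of 2 (toward the root): 2, 6, 7, 5, 3.
Ancestors of 1: 1, 3.
The deepest node appearing in both lists is 3.

3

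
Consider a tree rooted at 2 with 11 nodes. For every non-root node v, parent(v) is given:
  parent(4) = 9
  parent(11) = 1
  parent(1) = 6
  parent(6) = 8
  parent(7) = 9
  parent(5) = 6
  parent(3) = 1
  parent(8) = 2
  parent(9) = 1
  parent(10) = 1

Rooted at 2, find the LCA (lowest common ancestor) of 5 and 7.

6

Path 5→root: 5 6 8 2; path 7→root: 7 9 1 6 8 2.
First common node: 6.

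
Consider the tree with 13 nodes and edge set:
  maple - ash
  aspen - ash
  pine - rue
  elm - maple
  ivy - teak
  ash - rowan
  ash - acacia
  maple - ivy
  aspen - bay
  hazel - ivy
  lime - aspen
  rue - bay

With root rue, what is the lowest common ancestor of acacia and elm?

ash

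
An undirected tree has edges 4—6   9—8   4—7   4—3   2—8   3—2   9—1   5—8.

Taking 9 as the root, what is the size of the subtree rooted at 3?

4

The subtree rooted at 3 contains: 3, 4, 7, 6 — 4 nodes.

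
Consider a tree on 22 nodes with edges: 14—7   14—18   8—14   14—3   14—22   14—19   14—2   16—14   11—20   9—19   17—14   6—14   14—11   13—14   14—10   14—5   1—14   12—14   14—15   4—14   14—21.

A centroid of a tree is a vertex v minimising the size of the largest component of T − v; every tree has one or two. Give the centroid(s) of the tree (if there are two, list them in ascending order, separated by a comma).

If 14 is removed the pieces have sizes 2, 2, 1, 1, 1, 1, 1, 1, 1, 1, 1, 1, 1, 1, 1, 1, 1, 1, 1, all ≤ ⌊22/2⌋ = 11.
Every other node leaves some component of size > 11, so the centroid is unique.

14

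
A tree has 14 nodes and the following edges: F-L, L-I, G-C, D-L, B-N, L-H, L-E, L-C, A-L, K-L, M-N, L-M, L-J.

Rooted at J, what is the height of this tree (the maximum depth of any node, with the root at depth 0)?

4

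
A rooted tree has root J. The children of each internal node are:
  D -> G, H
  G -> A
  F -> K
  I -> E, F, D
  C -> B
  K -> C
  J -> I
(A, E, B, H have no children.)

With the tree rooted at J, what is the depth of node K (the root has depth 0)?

3

Path from J to K: J – I – F – K, which has 3 edges.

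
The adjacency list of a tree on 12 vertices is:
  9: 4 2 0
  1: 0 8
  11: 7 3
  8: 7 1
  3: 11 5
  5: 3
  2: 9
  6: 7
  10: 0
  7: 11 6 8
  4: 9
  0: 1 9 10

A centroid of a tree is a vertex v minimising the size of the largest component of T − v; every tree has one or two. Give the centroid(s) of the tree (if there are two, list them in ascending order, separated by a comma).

Removing 8 splits the tree into components of sizes 6, 5; the largest is 6 ≤ ⌊12/2⌋ = 6.
1 is adjacent to 8 and is also a centroid (the largest component after removing it is likewise 6).

1, 8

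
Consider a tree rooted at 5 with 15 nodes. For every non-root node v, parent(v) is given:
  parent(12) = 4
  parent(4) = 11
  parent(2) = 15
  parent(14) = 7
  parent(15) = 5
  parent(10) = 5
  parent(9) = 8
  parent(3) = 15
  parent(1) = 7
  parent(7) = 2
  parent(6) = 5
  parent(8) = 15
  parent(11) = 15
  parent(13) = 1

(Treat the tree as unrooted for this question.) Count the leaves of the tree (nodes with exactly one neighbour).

7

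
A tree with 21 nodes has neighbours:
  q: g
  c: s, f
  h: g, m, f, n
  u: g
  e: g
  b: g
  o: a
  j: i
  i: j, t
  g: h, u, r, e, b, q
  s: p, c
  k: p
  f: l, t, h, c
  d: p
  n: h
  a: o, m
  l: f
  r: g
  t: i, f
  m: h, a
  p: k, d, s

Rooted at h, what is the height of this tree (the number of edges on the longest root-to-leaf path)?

5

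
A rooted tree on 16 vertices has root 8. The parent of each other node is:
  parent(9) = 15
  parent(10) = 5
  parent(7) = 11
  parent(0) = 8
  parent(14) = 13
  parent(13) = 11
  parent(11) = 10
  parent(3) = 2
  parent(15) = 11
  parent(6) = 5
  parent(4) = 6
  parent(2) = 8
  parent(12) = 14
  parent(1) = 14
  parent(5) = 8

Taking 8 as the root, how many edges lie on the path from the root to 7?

Path from 8 to 7: 8 – 5 – 10 – 11 – 7, which has 4 edges.

4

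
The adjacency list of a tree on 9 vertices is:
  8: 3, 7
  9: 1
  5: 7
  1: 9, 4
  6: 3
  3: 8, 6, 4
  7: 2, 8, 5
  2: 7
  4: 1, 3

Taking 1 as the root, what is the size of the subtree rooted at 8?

8's subtree: {8, 7, 5, 2}, size 4.

4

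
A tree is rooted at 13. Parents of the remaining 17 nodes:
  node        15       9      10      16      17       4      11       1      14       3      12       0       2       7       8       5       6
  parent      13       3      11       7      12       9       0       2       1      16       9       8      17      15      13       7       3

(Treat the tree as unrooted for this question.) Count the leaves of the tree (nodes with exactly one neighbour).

Degree-1 nodes: 4, 5, 6, 10, 14 — 5 of them.

5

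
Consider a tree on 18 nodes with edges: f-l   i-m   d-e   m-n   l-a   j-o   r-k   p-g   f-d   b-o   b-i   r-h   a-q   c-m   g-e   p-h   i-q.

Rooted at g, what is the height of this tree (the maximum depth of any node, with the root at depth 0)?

10

j sits deepest: g–e–d–f–l–a–q–i–b–o–j — 10 edges from the root.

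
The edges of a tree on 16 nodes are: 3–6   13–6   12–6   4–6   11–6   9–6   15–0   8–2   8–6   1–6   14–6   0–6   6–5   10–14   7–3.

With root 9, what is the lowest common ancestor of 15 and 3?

6

Ancestors of 15 (toward the root): 15, 0, 6, 9.
Ancestors of 3: 3, 6, 9.
The deepest node appearing in both lists is 6.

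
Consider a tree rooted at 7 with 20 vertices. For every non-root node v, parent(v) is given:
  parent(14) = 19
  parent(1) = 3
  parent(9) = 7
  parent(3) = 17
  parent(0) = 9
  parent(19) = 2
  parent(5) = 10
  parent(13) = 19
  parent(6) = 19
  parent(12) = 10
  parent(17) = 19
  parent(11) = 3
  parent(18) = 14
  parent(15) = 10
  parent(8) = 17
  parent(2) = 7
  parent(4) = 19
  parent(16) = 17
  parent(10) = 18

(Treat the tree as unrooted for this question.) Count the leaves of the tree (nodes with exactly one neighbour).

Degree-1 nodes: 0, 1, 4, 5, 6, 8, 11, 12, 13, 15, 16 — 11 of them.

11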